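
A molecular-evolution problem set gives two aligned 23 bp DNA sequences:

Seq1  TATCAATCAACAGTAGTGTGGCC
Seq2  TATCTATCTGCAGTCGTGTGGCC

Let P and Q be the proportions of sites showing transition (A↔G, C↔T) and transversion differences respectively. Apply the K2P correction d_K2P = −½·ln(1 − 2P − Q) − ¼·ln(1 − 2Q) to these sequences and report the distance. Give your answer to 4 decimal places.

The sequences differ at positions 5 (A/T, transversion), 9 (A/T, transversion), 10 (A/G, transition), 15 (A/C, transversion).
Of the 4 differences, 1 transition and 3 transversions over 23 sites: P = 1/23 = 0.043478, Q = 3/23 = 0.130435.
d = −0.5·ln(0.782609) − 0.25·ln(0.739130) = −0.5·(-0.245122) − 0.25·(-0.302281) = 0.1981.

0.1981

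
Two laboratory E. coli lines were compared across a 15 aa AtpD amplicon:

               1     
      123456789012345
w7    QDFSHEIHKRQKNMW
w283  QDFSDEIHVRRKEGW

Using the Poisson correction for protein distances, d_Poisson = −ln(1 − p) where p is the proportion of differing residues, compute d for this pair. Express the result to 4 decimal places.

Mismatches occur at site 5 (H→D), site 9 (K→V), site 11 (Q→R), site 13 (N→E), site 14 (M→G).
p = 5/15 = 0.333333.
d = −ln(1 − 0.333333) = −ln(0.666667) = 0.4055.

0.4055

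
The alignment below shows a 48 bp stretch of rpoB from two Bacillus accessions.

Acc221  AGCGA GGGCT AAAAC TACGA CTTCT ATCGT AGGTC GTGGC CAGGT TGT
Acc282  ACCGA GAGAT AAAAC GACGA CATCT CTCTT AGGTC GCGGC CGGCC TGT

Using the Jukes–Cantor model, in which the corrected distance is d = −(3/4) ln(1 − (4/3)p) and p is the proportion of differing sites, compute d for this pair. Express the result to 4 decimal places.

The sequences differ at positions 2 (G/C), 7 (G/A), 9 (C/A), 16 (T/G), 22 (T/A), 26 (A/C), 29 (G/T), 37 (T/C), 42 (A/G), 44 (G/C), 45 (T/C).
p = 11/48 = 0.229167.
d = −0.75 · ln(1 − (4/3)·0.229167) = −0.75 · ln(0.694444) = −0.75 · (-0.364644) = 0.2735.

0.2735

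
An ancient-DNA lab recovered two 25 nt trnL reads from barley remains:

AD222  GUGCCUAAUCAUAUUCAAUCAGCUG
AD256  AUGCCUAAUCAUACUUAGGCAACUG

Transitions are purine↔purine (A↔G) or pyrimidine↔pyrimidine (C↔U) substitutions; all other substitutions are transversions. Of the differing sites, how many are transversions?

1

Mismatches occur at site 1 (G/A, transition), site 14 (U/C, transition), site 16 (C/U, transition), site 18 (A/G, transition), site 19 (U/G, transversion), site 22 (G/A, transition).
Of the 6 differences, 5 transitions and 1 transversion, so the answer is 1.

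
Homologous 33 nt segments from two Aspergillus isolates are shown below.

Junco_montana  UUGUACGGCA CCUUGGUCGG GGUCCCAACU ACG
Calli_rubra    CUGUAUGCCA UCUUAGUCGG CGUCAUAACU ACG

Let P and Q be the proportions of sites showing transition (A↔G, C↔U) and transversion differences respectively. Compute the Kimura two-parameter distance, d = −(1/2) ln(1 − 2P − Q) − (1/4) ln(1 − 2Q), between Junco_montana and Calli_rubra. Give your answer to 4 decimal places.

Differing sites — 1:U/C (Ti); 6:C/U (Ti); 8:G/C (Tv); 11:C/U (Ti); 15:G/A (Ti); 21:G/C (Tv); 25:C/A (Tv); 26:C/U (Ti).
Of the 8 differences, 5 transitions and 3 transversions over 33 sites: P = 5/33 = 0.151515, Q = 3/33 = 0.090909.
d = −0.5·ln(0.606061) − 0.25·ln(0.818182) = −0.5·(-0.500775) − 0.25·(-0.200670) = 0.3006.

0.3006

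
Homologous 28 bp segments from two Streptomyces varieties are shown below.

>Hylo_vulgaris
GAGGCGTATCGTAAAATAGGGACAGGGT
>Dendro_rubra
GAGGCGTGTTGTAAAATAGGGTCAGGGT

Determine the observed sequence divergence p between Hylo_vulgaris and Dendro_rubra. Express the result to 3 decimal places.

Mismatches occur at site 8 (A→G), site 10 (C→T), site 22 (A→T).
There are 3 differences over 28 sites, so p = 3/28 = 0.107.

0.107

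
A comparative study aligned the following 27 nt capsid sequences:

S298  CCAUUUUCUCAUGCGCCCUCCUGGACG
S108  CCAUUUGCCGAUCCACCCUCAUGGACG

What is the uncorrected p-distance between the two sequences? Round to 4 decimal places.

The sequences differ at positions 7 (U/G), 9 (U/C), 10 (C/G), 13 (G/C), 15 (G/A), 21 (C/A).
There are 6 differences over 27 sites, so p = 6/27 = 0.2222.

0.2222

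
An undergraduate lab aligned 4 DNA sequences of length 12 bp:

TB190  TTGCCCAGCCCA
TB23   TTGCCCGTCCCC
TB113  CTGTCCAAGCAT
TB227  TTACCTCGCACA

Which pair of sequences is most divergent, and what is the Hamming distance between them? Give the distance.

10

Pairwise Hamming distances:
  TB190 vs TB23: 3
  TB190 vs TB113: 6
  TB190 vs TB227: 4
  TB23 vs TB113: 7
  TB23 vs TB227: 6
  TB113 vs TB227: 10
The largest is 10, between TB113 and TB227.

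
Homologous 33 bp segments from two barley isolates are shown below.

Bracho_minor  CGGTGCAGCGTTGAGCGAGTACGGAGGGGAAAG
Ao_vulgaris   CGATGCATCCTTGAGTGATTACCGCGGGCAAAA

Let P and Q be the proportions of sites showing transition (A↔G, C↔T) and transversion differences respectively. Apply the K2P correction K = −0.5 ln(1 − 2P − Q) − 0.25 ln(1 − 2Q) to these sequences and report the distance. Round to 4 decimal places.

Differing sites — 3:G/A (Ti); 8:G/T (Tv); 10:G/C (Tv); 16:C/T (Ti); 19:G/T (Tv); 23:G/C (Tv); 25:A/C (Tv); 29:G/C (Tv); 33:G/A (Ti).
Of the 9 differences, 3 transitions and 6 transversions over 33 sites: P = 3/33 = 0.090909, Q = 6/33 = 0.181818.
d = −0.5·ln(0.636364) − 0.25·ln(0.636364) = −0.5·(-0.451985) − 0.25·(-0.451985) = 0.3390.

0.3390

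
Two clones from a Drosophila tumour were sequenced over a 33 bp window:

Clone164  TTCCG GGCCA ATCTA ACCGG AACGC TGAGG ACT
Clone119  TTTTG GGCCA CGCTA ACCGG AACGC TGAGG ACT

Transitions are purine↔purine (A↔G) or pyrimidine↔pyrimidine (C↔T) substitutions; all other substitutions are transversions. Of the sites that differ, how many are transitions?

Differing sites — 3:C/T (Ti); 4:C/T (Ti); 11:A/C (Tv); 12:T/G (Tv).
Of the 4 differences, 2 transitions and 2 transversions, so the answer is 2.

2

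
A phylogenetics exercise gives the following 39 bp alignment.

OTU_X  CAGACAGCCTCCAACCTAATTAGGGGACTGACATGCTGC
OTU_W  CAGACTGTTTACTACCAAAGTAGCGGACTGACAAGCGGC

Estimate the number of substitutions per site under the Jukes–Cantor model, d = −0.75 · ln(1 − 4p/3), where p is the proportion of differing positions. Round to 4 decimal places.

Mismatches occur at site 6 (A↔T), site 8 (C↔T), site 9 (C↔T), site 11 (C↔A), site 13 (A↔T), site 17 (T↔A), site 20 (T↔G), site 24 (G↔C), site 34 (T↔A), site 37 (T↔G).
p = 10/39 = 0.256410.
d = −0.75 · ln(1 − (4/3)·0.256410) = −0.75 · ln(0.658120) = −0.75 · (-0.418368) = 0.3138.

0.3138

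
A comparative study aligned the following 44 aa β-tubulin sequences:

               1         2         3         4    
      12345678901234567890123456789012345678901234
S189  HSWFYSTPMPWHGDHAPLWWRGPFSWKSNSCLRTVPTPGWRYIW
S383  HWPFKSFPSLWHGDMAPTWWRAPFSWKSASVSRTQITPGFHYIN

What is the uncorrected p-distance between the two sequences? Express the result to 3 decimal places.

Mismatches occur at site 2 (S/W), site 3 (W/P), site 5 (Y/K), site 7 (T/F), site 9 (M/S), site 10 (P/L), site 15 (H/M), site 18 (L/T), site 22 (G/A), site 29 (N/A), site 31 (C/V), site 32 (L/S), site 35 (V/Q), site 36 (P/I), site 40 (W/F), site 41 (R/H), site 44 (W/N).
There are 17 differences over 44 sites, so p = 17/44 = 0.386.

0.386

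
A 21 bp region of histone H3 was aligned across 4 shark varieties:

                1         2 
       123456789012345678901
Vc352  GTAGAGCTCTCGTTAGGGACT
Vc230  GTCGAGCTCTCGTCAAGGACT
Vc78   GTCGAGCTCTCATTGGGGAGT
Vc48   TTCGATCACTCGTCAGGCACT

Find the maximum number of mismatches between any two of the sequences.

Pairwise Hamming distances:
  Vc352 vs Vc230: 3
  Vc352 vs Vc78: 4
  Vc352 vs Vc48: 6
  Vc230 vs Vc78: 5
  Vc230 vs Vc48: 5
  Vc78 vs Vc48: 8
The largest is 8, between Vc78 and Vc48.

8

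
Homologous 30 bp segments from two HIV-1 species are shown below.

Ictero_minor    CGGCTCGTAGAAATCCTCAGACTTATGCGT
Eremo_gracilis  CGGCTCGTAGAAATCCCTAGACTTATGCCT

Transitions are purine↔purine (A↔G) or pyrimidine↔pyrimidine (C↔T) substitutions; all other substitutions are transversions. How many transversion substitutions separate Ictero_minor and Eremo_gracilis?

Differing sites — 17:T/C (Ti); 18:C/T (Ti); 29:G/C (Tv).
Of the 3 differences, 2 transitions and 1 transversion, so the answer is 1.

1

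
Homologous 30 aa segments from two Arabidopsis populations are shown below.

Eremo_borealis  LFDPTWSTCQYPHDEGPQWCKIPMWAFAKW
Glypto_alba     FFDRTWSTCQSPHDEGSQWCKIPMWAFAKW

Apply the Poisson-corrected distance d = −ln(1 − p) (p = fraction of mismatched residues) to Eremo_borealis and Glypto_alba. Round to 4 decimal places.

Mismatches occur at site 1 (L↔F), site 4 (P↔R), site 11 (Y↔S), site 17 (P↔S).
p = 4/30 = 0.133333.
d = −ln(1 − 0.133333) = −ln(0.866667) = 0.1431.

0.1431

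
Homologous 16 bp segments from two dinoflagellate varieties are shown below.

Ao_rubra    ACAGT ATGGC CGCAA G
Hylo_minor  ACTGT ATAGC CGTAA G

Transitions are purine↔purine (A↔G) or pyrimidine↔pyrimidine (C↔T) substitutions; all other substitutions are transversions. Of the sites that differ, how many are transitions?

2

Differing sites — 3:A/T (Tv); 8:G/A (Ti); 13:C/T (Ti).
Of the 3 differences, 2 transitions and 1 transversion, so the answer is 2.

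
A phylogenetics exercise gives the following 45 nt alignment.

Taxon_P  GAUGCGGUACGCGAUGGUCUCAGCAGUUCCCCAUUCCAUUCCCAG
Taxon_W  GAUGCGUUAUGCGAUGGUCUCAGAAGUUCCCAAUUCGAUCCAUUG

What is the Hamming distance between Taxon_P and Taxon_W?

9

Differing sites — 7:G/U; 10:C/U; 24:C/A; 32:C/A; 37:C/G; 40:U/C; 42:C/A; 43:C/U; 44:A/U.
That gives 9 mismatches out of 45 aligned sites, so the Hamming distance is 9.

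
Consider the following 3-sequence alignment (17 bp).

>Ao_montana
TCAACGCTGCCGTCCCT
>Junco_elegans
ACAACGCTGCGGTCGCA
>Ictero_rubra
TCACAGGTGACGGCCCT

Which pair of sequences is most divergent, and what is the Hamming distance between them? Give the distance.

9

Pairwise Hamming distances:
  Ao_montana vs Junco_elegans: 4
  Ao_montana vs Ictero_rubra: 5
  Junco_elegans vs Ictero_rubra: 9
The largest is 9, between Junco_elegans and Ictero_rubra.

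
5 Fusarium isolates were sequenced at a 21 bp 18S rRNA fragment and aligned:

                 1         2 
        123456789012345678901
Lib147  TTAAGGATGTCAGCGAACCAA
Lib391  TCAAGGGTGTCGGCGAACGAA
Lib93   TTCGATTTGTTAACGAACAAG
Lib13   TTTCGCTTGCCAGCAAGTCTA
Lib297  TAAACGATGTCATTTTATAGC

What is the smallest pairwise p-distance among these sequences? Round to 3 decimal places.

0.190

Pairwise Hamming distances:
  Lib147 vs Lib391: 4
  Lib147 vs Lib93: 9
  Lib147 vs Lib13: 9
  Lib147 vs Lib297: 10
  Lib391 vs Lib93: 11
  Lib391 vs Lib13: 12
  Lib391 vs Lib297: 12
  Lib93 vs Lib13: 13
  Lib93 vs Lib297: 14
  Lib13 vs Lib297: 15
The smallest is 4 mismatches, between Lib147 and Lib391; p = 4/21 = 0.190.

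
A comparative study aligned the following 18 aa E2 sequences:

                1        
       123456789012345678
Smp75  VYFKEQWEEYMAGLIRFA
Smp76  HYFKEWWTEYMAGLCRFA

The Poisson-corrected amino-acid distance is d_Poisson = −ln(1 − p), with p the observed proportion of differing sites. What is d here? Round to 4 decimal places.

0.2513

Mismatches occur at site 1 (V/H), site 6 (Q/W), site 8 (E/T), site 15 (I/C).
p = 4/18 = 0.222222.
d = −ln(1 − 0.222222) = −ln(0.777778) = 0.2513.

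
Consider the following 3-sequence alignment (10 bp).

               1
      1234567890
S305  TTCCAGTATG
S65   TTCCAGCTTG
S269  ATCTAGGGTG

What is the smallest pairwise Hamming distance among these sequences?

2

Pairwise Hamming distances:
  S305 vs S65: 2
  S305 vs S269: 4
  S65 vs S269: 4
The smallest is 2, between S305 and S65.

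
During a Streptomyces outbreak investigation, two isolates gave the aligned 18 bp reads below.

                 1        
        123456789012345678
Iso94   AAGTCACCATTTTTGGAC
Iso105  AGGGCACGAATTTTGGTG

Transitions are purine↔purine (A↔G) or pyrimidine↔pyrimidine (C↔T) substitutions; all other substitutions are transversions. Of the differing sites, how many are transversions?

5

The sequences differ at positions 2 (A/G, transition), 4 (T/G, transversion), 8 (C/G, transversion), 10 (T/A, transversion), 17 (A/T, transversion), 18 (C/G, transversion).
Of the 6 differences, 1 transition and 5 transversions, so the answer is 5.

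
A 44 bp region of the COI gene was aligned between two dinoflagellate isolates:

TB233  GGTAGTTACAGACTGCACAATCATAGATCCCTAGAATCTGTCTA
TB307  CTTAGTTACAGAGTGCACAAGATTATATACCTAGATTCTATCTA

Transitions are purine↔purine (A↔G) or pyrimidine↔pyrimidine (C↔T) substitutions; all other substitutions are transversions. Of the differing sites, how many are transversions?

9

The sequences differ at positions 1 (G/C, transversion), 2 (G/T, transversion), 13 (C/G, transversion), 21 (T/G, transversion), 22 (C/A, transversion), 23 (A/T, transversion), 26 (G/T, transversion), 29 (C/A, transversion), 36 (A/T, transversion), 40 (G/A, transition).
Of the 10 differences, 1 transition and 9 transversions, so the answer is 9.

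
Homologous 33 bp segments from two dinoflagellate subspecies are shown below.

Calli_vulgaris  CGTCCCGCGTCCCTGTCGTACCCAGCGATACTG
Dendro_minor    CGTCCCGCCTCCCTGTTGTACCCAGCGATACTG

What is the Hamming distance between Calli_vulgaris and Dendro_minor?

2

The sequences differ at positions 9 (G/C), 17 (C/T).
That gives 2 mismatches out of 33 aligned sites, so the Hamming distance is 2.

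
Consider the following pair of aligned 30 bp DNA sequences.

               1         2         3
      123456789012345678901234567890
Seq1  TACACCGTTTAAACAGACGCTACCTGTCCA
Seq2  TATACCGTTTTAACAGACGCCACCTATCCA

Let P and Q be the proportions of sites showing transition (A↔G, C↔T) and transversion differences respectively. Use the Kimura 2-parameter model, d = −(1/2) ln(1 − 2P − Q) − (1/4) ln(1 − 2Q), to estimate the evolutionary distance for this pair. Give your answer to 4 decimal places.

Mismatches occur at site 3 (C→T, transition), site 11 (A→T, transversion), site 21 (T→C, transition), site 26 (G→A, transition).
Of the 4 differences, 3 transitions and 1 transversion over 30 sites: P = 3/30 = 0.100000, Q = 1/30 = 0.033333.
d = −0.5·ln(0.766667) − 0.25·ln(0.933334) = −0.5·(-0.265703) − 0.25·(-0.068992) = 0.1501.

0.1501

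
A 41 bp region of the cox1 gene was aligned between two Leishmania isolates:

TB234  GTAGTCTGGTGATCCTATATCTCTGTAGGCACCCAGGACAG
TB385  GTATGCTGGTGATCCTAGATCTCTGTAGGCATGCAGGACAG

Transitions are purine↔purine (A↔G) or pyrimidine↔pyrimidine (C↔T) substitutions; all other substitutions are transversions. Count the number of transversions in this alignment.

The sequences differ at positions 4 (G/T, transversion), 5 (T/G, transversion), 18 (T/G, transversion), 32 (C/T, transition), 33 (C/G, transversion).
Of the 5 differences, 1 transition and 4 transversions, so the answer is 4.

4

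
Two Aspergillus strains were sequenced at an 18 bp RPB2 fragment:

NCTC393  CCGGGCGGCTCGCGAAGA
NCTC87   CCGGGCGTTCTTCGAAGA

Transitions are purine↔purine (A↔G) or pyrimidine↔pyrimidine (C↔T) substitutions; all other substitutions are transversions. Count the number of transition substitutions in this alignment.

Differing sites — 8:G/T (Tv); 9:C/T (Ti); 10:T/C (Ti); 11:C/T (Ti); 12:G/T (Tv).
Of the 5 differences, 3 transitions and 2 transversions, so the answer is 3.

3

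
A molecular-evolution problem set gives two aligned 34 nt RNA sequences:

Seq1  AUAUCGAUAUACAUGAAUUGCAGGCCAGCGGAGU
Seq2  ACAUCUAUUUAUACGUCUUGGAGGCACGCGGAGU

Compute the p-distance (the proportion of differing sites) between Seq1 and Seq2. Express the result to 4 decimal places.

0.2941

Mismatches occur at site 2 (U→C), site 6 (G→U), site 9 (A→U), site 12 (C→U), site 14 (U→C), site 16 (A→U), site 17 (A→C), site 21 (C→G), site 26 (C→A), site 27 (A→C).
There are 10 differences over 34 sites, so p = 10/34 = 0.2941.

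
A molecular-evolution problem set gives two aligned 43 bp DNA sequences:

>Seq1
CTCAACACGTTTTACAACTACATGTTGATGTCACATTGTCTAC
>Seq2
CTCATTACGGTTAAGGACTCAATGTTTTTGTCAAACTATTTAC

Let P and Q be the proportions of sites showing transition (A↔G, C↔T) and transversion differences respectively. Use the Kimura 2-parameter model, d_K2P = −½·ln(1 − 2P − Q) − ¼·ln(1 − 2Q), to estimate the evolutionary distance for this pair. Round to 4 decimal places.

0.4272

Differing sites — 5:A/T (Tv); 6:C/T (Ti); 10:T/G (Tv); 13:T/A (Tv); 15:C/G (Tv); 16:A/G (Ti); 20:A/C (Tv); 21:C/A (Tv); 27:G/T (Tv); 28:A/T (Tv); 34:C/A (Tv); 36:T/C (Ti); 38:G/A (Ti); 40:C/T (Ti).
Of the 14 differences, 5 transitions and 9 transversions over 43 sites: P = 5/43 = 0.116279, Q = 9/43 = 0.209302.
d = −0.5·ln(0.558140) − 0.25·ln(0.581396) = −0.5·(-0.583145) − 0.25·(-0.542323) = 0.4272.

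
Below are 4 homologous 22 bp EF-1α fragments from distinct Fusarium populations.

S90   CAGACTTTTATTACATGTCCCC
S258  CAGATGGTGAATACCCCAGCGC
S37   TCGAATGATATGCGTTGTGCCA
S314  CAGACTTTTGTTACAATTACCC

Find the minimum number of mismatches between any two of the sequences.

Pairwise Hamming distances:
  S90 vs S258: 11
  S90 vs S37: 11
  S90 vs S314: 4
  S258 vs S37: 16
  S258 vs S314: 12
  S37 vs S314: 14
The smallest is 4, between S90 and S314.

4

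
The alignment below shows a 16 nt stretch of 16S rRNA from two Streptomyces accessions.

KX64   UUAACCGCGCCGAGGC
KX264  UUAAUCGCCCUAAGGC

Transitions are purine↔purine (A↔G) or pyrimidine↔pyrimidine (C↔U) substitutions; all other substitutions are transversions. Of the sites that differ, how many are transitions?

3

Mismatches occur at site 5 (C↔U, transition), site 9 (G↔C, transversion), site 11 (C↔U, transition), site 12 (G↔A, transition).
Of the 4 differences, 3 transitions and 1 transversion, so the answer is 3.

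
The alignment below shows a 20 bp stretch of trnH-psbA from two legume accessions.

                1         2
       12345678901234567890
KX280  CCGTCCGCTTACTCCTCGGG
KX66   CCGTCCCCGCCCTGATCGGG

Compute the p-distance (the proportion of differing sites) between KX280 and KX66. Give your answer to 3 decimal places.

0.300

Differing sites — 7:G/C; 9:T/G; 10:T/C; 11:A/C; 14:C/G; 15:C/A.
There are 6 differences over 20 sites, so p = 6/20 = 0.300.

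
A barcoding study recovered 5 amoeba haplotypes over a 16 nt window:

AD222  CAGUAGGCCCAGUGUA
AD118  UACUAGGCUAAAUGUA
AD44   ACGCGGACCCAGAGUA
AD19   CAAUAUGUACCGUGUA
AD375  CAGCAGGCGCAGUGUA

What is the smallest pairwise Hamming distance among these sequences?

2

Pairwise Hamming distances:
  AD222 vs AD118: 5
  AD222 vs AD44: 6
  AD222 vs AD19: 5
  AD222 vs AD375: 2
  AD118 vs AD44: 10
  AD118 vs AD19: 8
  AD118 vs AD375: 6
  AD44 vs AD19: 11
  AD44 vs AD375: 6
  AD19 vs AD375: 6
The smallest is 2, between AD222 and AD375.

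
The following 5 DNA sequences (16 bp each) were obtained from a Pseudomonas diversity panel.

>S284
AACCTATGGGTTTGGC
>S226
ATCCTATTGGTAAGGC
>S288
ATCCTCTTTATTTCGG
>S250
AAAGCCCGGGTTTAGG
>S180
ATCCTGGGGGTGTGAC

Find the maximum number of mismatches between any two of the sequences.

11

Pairwise Hamming distances:
  S284 vs S226: 4
  S284 vs S288: 7
  S284 vs S250: 7
  S284 vs S180: 5
  S226 vs S288: 7
  S226 vs S250: 11
  S226 vs S180: 6
  S288 vs S250: 9
  S288 vs S180: 9
  S250 vs S180: 10
The largest is 11, between S226 and S250.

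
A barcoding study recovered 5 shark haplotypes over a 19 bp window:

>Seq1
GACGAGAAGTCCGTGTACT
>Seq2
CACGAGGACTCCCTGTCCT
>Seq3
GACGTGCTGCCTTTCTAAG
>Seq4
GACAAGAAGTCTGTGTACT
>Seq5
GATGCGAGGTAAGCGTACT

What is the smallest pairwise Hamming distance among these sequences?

Pairwise Hamming distances:
  Seq1 vs Seq2: 5
  Seq1 vs Seq3: 9
  Seq1 vs Seq4: 2
  Seq1 vs Seq5: 6
  Seq2 vs Seq3: 12
  Seq2 vs Seq4: 7
  Seq2 vs Seq5: 11
  Seq3 vs Seq4: 9
  Seq3 vs Seq5: 12
  Seq4 vs Seq5: 7
The smallest is 2, between Seq1 and Seq4.

2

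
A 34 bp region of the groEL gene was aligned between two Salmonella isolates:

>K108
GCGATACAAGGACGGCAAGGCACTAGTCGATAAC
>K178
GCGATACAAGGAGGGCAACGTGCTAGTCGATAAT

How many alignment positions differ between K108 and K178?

The sequences differ at positions 13 (C/G), 19 (G/C), 21 (C/T), 22 (A/G), 34 (C/T).
That gives 5 mismatches out of 34 aligned sites, so the Hamming distance is 5.

5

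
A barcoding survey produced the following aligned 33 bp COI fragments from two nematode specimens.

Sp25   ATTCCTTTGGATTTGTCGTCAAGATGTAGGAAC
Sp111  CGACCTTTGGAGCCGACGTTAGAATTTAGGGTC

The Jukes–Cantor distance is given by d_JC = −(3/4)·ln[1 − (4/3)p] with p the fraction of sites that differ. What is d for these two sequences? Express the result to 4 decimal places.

0.5587

The sequences differ at positions 1 (A/C), 2 (T/G), 3 (T/A), 12 (T/G), 13 (T/C), 14 (T/C), 16 (T/A), 20 (C/T), 22 (A/G), 23 (G/A), 26 (G/T), 31 (A/G), 32 (A/T).
p = 13/33 = 0.393939.
d = −0.75 · ln(1 − (4/3)·0.393939) = −0.75 · ln(0.474748) = −0.75 · (-0.744971) = 0.5587.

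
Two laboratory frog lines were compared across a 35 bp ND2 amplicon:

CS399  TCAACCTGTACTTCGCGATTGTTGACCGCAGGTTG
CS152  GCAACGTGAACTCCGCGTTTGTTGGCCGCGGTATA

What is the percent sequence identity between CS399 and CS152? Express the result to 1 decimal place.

71.4%

Mismatches occur at site 1 (T→G), site 6 (C→G), site 9 (T→A), site 13 (T→C), site 18 (A→T), site 25 (A→G), site 30 (A→G), site 32 (G→T), site 33 (T→A), site 35 (G→A).
25 of the 35 sites match, so the percent identity is 25/35 × 100 = 71.4%.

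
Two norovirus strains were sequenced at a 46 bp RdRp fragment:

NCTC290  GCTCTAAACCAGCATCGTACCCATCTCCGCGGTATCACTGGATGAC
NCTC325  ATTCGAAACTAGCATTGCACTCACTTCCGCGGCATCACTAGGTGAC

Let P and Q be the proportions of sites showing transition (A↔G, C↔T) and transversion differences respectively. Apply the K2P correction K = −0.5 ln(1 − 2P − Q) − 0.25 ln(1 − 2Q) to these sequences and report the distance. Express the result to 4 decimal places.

0.3577

Mismatches occur at site 1 (G→A, transition), site 2 (C→T, transition), site 5 (T→G, transversion), site 10 (C→T, transition), site 16 (C→T, transition), site 18 (T→C, transition), site 21 (C→T, transition), site 24 (T→C, transition), site 25 (C→T, transition), site 33 (T→C, transition), site 40 (G→A, transition), site 42 (A→G, transition).
Of the 12 differences, 11 transitions and 1 transversion over 46 sites: P = 11/46 = 0.239130, Q = 1/46 = 0.021739.
d = −0.5·ln(0.500001) − 0.25·ln(0.956522) = −0.5·(-0.693145) − 0.25·(-0.044451) = 0.3577.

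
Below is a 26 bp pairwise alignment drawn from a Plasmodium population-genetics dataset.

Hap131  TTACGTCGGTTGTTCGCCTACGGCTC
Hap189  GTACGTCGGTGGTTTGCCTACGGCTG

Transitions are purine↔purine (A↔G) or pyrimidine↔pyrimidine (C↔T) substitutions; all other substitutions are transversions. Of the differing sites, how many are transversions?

3

Mismatches occur at site 1 (T→G, transversion), site 11 (T→G, transversion), site 15 (C→T, transition), site 26 (C→G, transversion).
Of the 4 differences, 1 transition and 3 transversions, so the answer is 3.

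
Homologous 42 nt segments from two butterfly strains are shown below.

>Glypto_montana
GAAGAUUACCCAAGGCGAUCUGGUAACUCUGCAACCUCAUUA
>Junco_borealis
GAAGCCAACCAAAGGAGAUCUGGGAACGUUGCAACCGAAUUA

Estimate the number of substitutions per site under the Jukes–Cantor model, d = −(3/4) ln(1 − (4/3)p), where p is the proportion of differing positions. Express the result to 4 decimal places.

0.2865

Differing sites — 5:A/C; 6:U/C; 7:U/A; 11:C/A; 16:C/A; 24:U/G; 28:U/G; 29:C/U; 37:U/G; 38:C/A.
p = 10/42 = 0.238095.
d = −0.75 · ln(1 − (4/3)·0.238095) = −0.75 · ln(0.682540) = −0.75 · (-0.381934) = 0.2865.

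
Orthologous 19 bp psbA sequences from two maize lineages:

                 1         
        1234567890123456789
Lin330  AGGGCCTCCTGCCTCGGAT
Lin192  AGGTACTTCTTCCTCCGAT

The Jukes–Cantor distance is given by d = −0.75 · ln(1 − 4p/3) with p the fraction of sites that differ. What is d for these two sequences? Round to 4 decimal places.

The sequences differ at positions 4 (G/T), 5 (C/A), 8 (C/T), 11 (G/T), 16 (G/C).
p = 5/19 = 0.263158.
d = −0.75 · ln(1 − (4/3)·0.263158) = −0.75 · ln(0.649123) = −0.75 · (-0.432133) = 0.3241.

0.3241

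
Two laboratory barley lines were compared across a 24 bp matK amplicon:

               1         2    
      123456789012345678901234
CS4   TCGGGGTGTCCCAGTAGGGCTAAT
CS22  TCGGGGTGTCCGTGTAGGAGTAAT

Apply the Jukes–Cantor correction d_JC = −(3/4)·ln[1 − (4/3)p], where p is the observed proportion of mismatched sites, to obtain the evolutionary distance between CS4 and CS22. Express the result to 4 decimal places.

0.1885

Differing sites — 12:C/G; 13:A/T; 19:G/A; 20:C/G.
p = 4/24 = 0.166667.
d = −0.75 · ln(1 − (4/3)·0.166667) = −0.75 · ln(0.777777) = −0.75 · (-0.251315) = 0.1885.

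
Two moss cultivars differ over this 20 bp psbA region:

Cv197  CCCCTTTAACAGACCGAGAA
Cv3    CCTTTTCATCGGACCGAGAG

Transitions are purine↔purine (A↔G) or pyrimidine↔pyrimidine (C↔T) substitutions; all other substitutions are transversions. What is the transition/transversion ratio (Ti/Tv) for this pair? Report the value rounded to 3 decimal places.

5.000

Mismatches occur at site 3 (C/T, transition), site 4 (C/T, transition), site 7 (T/C, transition), site 9 (A/T, transversion), site 11 (A/G, transition), site 20 (A/G, transition).
Of the 6 differences, 5 transitions and 1 transversion, so Ti/Tv = 5/1 = 5.000.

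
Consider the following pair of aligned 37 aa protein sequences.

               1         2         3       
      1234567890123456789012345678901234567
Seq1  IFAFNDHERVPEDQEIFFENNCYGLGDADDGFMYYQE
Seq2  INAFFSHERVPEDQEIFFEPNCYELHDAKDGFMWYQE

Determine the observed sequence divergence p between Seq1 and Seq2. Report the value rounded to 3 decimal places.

The sequences differ at positions 2 (F/N), 5 (N/F), 6 (D/S), 20 (N/P), 24 (G/E), 26 (G/H), 29 (D/K), 34 (Y/W).
There are 8 differences over 37 sites, so p = 8/37 = 0.216.

0.216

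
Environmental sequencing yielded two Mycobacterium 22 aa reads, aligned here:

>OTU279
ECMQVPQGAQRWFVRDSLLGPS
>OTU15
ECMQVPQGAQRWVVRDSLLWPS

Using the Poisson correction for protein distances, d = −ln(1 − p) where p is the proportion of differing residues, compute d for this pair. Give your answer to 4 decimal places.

Mismatches occur at site 13 (F→V), site 20 (G→W).
p = 2/22 = 0.090909.
d = −ln(1 − 0.090909) = −ln(0.909091) = 0.0953.

0.0953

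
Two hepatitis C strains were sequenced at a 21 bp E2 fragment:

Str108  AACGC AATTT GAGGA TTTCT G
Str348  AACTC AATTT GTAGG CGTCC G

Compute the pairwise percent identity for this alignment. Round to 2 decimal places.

66.67%

The sequences differ at positions 4 (G/T), 12 (A/T), 13 (G/A), 15 (A/G), 16 (T/C), 17 (T/G), 20 (T/C).
14 of the 21 sites match, so the percent identity is 14/21 × 100 = 66.67%.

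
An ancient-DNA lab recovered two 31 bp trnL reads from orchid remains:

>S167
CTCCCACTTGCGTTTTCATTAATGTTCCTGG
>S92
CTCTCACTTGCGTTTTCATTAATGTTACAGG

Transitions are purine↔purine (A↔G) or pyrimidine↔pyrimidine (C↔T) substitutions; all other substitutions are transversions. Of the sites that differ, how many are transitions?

1

The sequences differ at positions 4 (C/T, transition), 27 (C/A, transversion), 29 (T/A, transversion).
Of the 3 differences, 1 transition and 2 transversions, so the answer is 1.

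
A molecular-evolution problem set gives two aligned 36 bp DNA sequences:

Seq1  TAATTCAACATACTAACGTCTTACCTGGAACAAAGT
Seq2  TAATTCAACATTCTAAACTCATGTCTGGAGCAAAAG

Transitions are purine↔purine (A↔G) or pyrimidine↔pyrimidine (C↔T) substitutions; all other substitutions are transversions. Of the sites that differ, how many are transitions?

4

The sequences differ at positions 12 (A/T, transversion), 17 (C/A, transversion), 18 (G/C, transversion), 21 (T/A, transversion), 23 (A/G, transition), 24 (C/T, transition), 30 (A/G, transition), 35 (G/A, transition), 36 (T/G, transversion).
Of the 9 differences, 4 transitions and 5 transversions, so the answer is 4.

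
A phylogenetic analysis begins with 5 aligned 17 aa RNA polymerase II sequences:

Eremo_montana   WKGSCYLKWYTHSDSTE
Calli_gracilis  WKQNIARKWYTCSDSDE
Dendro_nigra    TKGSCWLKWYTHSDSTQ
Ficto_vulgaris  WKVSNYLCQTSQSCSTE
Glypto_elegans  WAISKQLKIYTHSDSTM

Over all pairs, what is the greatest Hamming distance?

Pairwise Hamming distances:
  Eremo_montana vs Calli_gracilis: 7
  Eremo_montana vs Dendro_nigra: 3
  Eremo_montana vs Ficto_vulgaris: 8
  Eremo_montana vs Glypto_elegans: 6
  Calli_gracilis vs Dendro_nigra: 9
  Calli_gracilis vs Ficto_vulgaris: 12
  Calli_gracilis vs Glypto_elegans: 10
  Dendro_nigra vs Ficto_vulgaris: 11
  Dendro_nigra vs Glypto_elegans: 7
  Ficto_vulgaris vs Glypto_elegans: 11
The largest is 12, between Calli_gracilis and Ficto_vulgaris.

12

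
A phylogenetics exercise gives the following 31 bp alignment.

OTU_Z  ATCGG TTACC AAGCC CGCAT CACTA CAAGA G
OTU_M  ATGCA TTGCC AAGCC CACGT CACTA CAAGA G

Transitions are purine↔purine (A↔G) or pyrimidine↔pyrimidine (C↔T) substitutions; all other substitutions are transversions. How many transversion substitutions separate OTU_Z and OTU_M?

The sequences differ at positions 3 (C/G, transversion), 4 (G/C, transversion), 5 (G/A, transition), 8 (A/G, transition), 17 (G/A, transition), 19 (A/G, transition).
Of the 6 differences, 4 transitions and 2 transversions, so the answer is 2.

2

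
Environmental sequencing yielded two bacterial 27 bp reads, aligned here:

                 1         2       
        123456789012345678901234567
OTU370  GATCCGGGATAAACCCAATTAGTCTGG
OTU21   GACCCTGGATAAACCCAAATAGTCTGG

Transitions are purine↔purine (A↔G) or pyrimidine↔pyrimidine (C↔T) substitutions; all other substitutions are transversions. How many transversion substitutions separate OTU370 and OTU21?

2

Differing sites — 3:T/C (Ti); 6:G/T (Tv); 19:T/A (Tv).
Of the 3 differences, 1 transition and 2 transversions, so the answer is 2.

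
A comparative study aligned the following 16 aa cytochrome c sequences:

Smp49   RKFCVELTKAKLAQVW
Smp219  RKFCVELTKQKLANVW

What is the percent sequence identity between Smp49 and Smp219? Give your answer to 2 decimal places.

Differing sites — 10:A/Q; 14:Q/N.
14 of the 16 sites match, so the percent identity is 14/16 × 100 = 87.50%.

87.50%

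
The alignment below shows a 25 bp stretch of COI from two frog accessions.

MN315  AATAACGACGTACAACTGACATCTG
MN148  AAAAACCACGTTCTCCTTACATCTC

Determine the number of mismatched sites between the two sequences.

7

The sequences differ at positions 3 (T/A), 7 (G/C), 12 (A/T), 14 (A/T), 15 (A/C), 18 (G/T), 25 (G/C).
That gives 7 mismatches out of 25 aligned sites, so the Hamming distance is 7.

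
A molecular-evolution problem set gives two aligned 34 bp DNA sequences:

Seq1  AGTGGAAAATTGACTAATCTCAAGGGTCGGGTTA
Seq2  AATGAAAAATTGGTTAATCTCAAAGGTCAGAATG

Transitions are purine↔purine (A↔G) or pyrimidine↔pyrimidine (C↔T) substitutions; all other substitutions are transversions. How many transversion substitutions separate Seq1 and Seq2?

Mismatches occur at site 2 (G↔A, transition), site 5 (G↔A, transition), site 13 (A↔G, transition), site 14 (C↔T, transition), site 24 (G↔A, transition), site 29 (G↔A, transition), site 31 (G↔A, transition), site 32 (T↔A, transversion), site 34 (A↔G, transition).
Of the 9 differences, 8 transitions and 1 transversion, so the answer is 1.

1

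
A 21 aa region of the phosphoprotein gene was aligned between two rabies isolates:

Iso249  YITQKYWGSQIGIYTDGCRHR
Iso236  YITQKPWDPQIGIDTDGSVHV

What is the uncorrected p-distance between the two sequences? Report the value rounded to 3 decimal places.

The sequences differ at positions 6 (Y/P), 8 (G/D), 9 (S/P), 14 (Y/D), 18 (C/S), 19 (R/V), 21 (R/V).
There are 7 differences over 21 sites, so p = 7/21 = 0.333.

0.333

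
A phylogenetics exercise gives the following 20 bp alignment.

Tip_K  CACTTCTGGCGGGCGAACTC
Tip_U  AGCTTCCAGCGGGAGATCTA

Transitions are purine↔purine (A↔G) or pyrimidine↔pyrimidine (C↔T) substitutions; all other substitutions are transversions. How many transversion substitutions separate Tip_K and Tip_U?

4

Mismatches occur at site 1 (C→A, transversion), site 2 (A→G, transition), site 7 (T→C, transition), site 8 (G→A, transition), site 14 (C→A, transversion), site 17 (A→T, transversion), site 20 (C→A, transversion).
Of the 7 differences, 3 transitions and 4 transversions, so the answer is 4.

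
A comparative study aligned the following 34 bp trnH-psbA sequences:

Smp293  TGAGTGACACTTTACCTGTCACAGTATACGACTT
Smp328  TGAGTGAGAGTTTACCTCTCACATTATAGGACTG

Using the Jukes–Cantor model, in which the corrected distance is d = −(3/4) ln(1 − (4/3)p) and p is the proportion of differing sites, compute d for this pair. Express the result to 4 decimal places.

Differing sites — 8:C/G; 10:C/G; 18:G/C; 24:G/T; 29:C/G; 34:T/G.
p = 6/34 = 0.176471.
d = −0.75 · ln(1 − (4/3)·0.176471) = −0.75 · ln(0.764705) = −0.75 · (-0.268265) = 0.2012.

0.2012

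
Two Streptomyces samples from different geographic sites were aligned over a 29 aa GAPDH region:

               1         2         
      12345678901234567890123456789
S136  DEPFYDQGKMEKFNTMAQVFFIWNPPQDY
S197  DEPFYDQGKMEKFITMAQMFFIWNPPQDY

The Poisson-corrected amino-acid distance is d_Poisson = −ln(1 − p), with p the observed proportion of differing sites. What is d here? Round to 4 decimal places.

Mismatches occur at site 14 (N/I), site 19 (V/M).
p = 2/29 = 0.068966.
d = −ln(1 − 0.068966) = −ln(0.931034) = 0.0715.

0.0715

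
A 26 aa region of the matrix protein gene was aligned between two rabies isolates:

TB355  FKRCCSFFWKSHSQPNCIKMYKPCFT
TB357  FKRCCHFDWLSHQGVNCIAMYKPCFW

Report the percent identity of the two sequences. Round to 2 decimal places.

The sequences differ at positions 6 (S/H), 8 (F/D), 10 (K/L), 13 (S/Q), 14 (Q/G), 15 (P/V), 19 (K/A), 26 (T/W).
18 of the 26 sites match, so the percent identity is 18/26 × 100 = 69.23%.

69.23%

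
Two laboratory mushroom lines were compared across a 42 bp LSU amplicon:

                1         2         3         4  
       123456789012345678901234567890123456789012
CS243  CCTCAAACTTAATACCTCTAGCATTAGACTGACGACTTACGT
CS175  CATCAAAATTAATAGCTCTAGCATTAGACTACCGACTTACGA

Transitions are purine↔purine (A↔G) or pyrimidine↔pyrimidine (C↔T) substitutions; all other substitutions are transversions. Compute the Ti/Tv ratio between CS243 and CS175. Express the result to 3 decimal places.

0.200

Mismatches occur at site 2 (C/A, transversion), site 8 (C/A, transversion), site 15 (C/G, transversion), site 31 (G/A, transition), site 32 (A/C, transversion), site 42 (T/A, transversion).
Of the 6 differences, 1 transition and 5 transversions, so Ti/Tv = 1/5 = 0.200.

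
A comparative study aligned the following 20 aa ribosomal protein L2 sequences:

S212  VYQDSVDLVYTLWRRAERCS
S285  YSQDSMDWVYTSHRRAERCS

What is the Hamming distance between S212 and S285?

The sequences differ at positions 1 (V/Y), 2 (Y/S), 6 (V/M), 8 (L/W), 12 (L/S), 13 (W/H).
That gives 6 mismatches out of 20 aligned sites, so the Hamming distance is 6.

6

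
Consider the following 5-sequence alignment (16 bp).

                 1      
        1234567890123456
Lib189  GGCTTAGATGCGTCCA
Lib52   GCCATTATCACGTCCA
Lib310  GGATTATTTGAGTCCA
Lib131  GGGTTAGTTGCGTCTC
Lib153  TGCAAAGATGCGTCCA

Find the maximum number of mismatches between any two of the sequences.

Pairwise Hamming distances:
  Lib189 vs Lib52: 7
  Lib189 vs Lib310: 4
  Lib189 vs Lib131: 4
  Lib189 vs Lib153: 3
  Lib52 vs Lib310: 8
  Lib52 vs Lib131: 9
  Lib52 vs Lib153: 8
  Lib310 vs Lib131: 5
  Lib310 vs Lib153: 7
  Lib131 vs Lib153: 7
The largest is 9, between Lib52 and Lib131.

9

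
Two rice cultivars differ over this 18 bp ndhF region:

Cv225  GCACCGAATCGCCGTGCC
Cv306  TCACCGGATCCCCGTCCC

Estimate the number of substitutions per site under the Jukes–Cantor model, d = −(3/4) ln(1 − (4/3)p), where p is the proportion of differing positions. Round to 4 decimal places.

0.2635

Mismatches occur at site 1 (G↔T), site 7 (A↔G), site 11 (G↔C), site 16 (G↔C).
p = 4/18 = 0.222222.
d = −0.75 · ln(1 − (4/3)·0.222222) = −0.75 · ln(0.703704) = −0.75 · (-0.351397) = 0.2635.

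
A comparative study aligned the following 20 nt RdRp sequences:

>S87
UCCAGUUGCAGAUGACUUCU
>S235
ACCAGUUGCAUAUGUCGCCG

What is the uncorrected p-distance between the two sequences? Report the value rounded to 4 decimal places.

0.3000

Mismatches occur at site 1 (U→A), site 11 (G→U), site 15 (A→U), site 17 (U→G), site 18 (U→C), site 20 (U→G).
There are 6 differences over 20 sites, so p = 6/20 = 0.3000.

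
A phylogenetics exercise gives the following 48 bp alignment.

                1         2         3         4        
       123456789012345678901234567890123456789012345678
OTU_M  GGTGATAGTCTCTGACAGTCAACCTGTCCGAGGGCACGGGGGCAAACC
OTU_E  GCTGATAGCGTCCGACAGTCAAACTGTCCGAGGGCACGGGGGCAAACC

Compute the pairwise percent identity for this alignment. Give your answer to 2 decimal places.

89.58%

Differing sites — 2:G/C; 9:T/C; 10:C/G; 13:T/C; 23:C/A.
43 of the 48 sites match, so the percent identity is 43/48 × 100 = 89.58%.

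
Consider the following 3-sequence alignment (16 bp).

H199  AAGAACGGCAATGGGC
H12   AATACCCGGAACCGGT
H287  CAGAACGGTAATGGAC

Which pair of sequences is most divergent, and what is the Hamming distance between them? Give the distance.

9

Pairwise Hamming distances:
  H199 vs H12: 7
  H199 vs H287: 3
  H12 vs H287: 9
The largest is 9, between H12 and H287.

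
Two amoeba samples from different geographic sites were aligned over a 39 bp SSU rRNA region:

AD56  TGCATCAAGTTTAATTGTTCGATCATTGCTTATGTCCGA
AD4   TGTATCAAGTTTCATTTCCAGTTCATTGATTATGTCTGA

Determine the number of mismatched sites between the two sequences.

Differing sites — 3:C/T; 13:A/C; 17:G/T; 18:T/C; 19:T/C; 20:C/A; 22:A/T; 29:C/A; 37:C/T.
That gives 9 mismatches out of 39 aligned sites, so the Hamming distance is 9.

9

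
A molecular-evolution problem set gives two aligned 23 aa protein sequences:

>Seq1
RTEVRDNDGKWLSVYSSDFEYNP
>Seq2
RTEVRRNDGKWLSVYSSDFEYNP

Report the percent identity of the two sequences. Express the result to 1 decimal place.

95.7%

A single mismatch occurs at site 6 (D→R).
22 of the 23 sites match, so the percent identity is 22/23 × 100 = 95.7%.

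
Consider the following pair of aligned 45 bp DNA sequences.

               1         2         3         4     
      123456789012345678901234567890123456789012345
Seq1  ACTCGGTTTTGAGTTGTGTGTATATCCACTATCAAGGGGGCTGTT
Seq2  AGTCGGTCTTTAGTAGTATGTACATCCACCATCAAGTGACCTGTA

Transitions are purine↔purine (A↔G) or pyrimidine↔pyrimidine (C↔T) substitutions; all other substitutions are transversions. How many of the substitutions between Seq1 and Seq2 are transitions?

5

Differing sites — 2:C/G (Tv); 8:T/C (Ti); 11:G/T (Tv); 15:T/A (Tv); 18:G/A (Ti); 23:T/C (Ti); 30:T/C (Ti); 37:G/T (Tv); 39:G/A (Ti); 40:G/C (Tv); 45:T/A (Tv).
Of the 11 differences, 5 transitions and 6 transversions, so the answer is 5.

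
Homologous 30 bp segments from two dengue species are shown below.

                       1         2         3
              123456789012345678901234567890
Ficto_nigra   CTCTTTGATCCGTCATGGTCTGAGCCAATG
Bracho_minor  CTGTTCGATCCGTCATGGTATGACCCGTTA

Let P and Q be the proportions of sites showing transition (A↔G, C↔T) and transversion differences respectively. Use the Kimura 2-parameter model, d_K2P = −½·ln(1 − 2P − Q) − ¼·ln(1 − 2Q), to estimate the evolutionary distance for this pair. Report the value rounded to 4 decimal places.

0.2803

Differing sites — 3:C/G (Tv); 6:T/C (Ti); 20:C/A (Tv); 24:G/C (Tv); 27:A/G (Ti); 28:A/T (Tv); 30:G/A (Ti).
Of the 7 differences, 3 transitions and 4 transversions over 30 sites: P = 3/30 = 0.100000, Q = 4/30 = 0.133333.
d = −0.5·ln(0.666667) − 0.25·ln(0.733334) = −0.5·(-0.405465) − 0.25·(-0.310154) = 0.2803.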